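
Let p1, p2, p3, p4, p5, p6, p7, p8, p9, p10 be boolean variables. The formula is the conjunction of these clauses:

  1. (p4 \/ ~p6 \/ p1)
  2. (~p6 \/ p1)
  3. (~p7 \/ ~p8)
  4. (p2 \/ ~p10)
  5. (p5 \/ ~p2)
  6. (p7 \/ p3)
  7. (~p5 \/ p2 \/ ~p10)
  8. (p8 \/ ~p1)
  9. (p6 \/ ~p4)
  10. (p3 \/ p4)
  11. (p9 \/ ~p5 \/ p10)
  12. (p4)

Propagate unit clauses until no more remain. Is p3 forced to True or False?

Unit clause (p4) sets p4 = True.
From (p6 \/ ~p4) and p4 = True: p6 = True.
In (~p6 \/ p1), ~p6 is now false; p1 must hold, so p1 = True.
(~p1 \/ p8) with p1 = True leaves only p8, so p8 = True.
(~p7 \/ ~p8): since p8 = True, the clause reduces to (~p7). p7 = False.
From (p3 \/ p7) and p7 = False: p3 = True.

True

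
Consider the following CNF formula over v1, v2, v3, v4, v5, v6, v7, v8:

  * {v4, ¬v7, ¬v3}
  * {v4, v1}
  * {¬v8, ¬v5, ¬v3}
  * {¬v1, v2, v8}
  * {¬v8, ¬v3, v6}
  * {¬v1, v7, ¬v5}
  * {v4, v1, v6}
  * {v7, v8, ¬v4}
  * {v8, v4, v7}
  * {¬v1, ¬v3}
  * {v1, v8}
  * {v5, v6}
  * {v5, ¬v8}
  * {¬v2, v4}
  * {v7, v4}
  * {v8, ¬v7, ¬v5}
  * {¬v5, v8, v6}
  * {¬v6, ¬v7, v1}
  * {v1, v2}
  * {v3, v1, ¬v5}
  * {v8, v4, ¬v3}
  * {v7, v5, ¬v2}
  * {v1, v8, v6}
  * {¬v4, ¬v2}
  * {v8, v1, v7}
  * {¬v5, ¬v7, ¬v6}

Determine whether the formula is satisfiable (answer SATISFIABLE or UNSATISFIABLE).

Set v1 = True and propagate.
  then v3 is forced to False.
Branch on v2: take v2 = False.
  then v8 is forced to True.
  then v5 is forced to True.
  then v7 is forced to True.
  then v6 is forced to False.
v4 is now unconstrained; take v4 = True.
So v1 = T  v2 = F  v3 = F  v4 = T  v5 = T  v6 = F  v7 = T  v8 = T is a satisfying assignment.

SATISFIABLE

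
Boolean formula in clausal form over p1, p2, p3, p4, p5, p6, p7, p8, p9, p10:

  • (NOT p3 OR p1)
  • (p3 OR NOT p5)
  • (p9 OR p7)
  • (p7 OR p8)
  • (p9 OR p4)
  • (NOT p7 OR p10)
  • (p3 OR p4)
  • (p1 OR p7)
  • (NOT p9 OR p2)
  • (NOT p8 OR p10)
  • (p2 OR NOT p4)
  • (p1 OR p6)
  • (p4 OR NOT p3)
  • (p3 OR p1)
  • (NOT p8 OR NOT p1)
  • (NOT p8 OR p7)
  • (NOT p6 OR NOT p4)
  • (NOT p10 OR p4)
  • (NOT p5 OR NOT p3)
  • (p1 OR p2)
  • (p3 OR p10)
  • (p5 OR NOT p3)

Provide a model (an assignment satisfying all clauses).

Pure literal: p2 appears only positively; assign p2 = True.
Branch on p1: take p1 = True.
  then p8 is forced to False.
  then p7 is forced to True.
  then p10 is forced to True.
  then p4 is forced to True.
  then p6 is forced to False.
Try p3 = False.
  then p5 is forced to False.
p9 is now unconstrained; take p9 = True.

p1=True, p2=True, p3=False, p4=True, p5=False, p6=False, p7=True, p8=False, p9=True, p10=True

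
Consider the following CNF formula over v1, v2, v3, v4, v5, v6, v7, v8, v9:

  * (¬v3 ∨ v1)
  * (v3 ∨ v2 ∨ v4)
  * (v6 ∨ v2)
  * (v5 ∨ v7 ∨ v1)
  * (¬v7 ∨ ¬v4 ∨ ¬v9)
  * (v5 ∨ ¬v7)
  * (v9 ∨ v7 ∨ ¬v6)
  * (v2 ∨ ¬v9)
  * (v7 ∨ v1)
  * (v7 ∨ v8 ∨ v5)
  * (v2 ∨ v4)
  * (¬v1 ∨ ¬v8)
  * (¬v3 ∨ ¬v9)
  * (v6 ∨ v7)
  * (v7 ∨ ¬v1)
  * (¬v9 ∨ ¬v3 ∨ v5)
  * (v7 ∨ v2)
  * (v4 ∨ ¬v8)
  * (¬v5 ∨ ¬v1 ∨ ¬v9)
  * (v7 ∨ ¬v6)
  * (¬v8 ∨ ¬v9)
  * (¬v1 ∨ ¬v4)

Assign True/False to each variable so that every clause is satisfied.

v1=F  v2=T  v3=F  v4=T  v5=T  v6=F  v7=T  v8=T  v9=F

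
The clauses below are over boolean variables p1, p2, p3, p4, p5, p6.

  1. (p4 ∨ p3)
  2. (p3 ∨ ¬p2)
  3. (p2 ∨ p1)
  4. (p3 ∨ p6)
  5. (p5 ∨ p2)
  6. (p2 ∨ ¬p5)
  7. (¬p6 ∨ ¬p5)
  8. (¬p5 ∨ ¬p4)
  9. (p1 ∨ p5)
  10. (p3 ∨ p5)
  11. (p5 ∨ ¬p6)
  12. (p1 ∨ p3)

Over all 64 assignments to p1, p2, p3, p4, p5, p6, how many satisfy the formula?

4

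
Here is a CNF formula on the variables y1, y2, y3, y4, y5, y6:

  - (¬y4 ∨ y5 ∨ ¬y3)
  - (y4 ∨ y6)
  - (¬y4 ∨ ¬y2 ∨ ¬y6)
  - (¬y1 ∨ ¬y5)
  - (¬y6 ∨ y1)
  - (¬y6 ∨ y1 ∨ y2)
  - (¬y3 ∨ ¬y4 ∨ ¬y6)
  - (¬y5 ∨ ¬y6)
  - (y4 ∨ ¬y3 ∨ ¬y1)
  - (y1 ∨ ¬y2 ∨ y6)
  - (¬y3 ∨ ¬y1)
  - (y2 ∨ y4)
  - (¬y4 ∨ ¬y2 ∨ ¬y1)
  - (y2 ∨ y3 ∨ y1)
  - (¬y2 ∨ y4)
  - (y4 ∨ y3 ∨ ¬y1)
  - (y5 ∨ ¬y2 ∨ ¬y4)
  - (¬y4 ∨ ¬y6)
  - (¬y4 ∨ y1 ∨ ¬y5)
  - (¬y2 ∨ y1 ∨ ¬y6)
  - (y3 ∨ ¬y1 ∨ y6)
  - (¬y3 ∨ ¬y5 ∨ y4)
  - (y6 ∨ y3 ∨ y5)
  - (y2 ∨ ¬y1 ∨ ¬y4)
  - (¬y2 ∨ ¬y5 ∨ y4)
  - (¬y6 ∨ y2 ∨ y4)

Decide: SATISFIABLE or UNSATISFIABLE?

UNSATISFIABLE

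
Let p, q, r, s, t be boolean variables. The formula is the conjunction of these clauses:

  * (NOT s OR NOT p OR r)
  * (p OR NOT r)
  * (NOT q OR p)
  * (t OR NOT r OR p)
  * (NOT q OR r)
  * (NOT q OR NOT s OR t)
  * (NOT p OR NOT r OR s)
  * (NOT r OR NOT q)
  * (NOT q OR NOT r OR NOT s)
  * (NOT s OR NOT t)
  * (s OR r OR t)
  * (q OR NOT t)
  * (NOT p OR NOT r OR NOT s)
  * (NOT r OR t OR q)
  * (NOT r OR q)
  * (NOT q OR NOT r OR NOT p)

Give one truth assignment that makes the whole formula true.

Branch on p: take p = False.
  then r is forced to False.
  then q is forced to False.
  then t is forced to False.
  then s is forced to True.
Check each clause:
  1. (r OR NOT p OR NOT s) — NOT p is true.
  2. (NOT r OR p) — NOT r is true.
  3. (p OR NOT q) — NOT q is true.
  4. (t OR p OR NOT r) — NOT r is true.
  5. (NOT q OR r) — NOT q is true.
  6. (NOT q OR t OR NOT s) — NOT q is true.
  7. (s OR NOT p OR NOT r) — s is true.
  8. (NOT r OR NOT q) — NOT r is true.
  9. (NOT s OR NOT q OR NOT r) — NOT r is true.
  10. (NOT t OR NOT s) — NOT t is true.
  11. (t OR s OR r) — s is true.
  12. (q OR NOT t) — NOT t is true.
  13. (NOT s OR NOT r OR NOT p) — NOT r is true.
  14. (t OR NOT r OR q) — NOT r is true.
  15. (NOT r OR q) — NOT r is true.
  16. (NOT p OR NOT r OR NOT q) — NOT r is true.

p=F, q=F, r=F, s=T, t=F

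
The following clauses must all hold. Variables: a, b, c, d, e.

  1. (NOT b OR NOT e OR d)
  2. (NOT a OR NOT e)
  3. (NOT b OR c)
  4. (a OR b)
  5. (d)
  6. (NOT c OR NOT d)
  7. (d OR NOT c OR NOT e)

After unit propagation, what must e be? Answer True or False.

(d) stands alone — d = True.
In (NOT d OR NOT c), NOT d is now false; NOT c must hold, so c = False.
In (c OR NOT b), c is now false; NOT b must hold, so b = False.
(b OR a): since b = False, the clause reduces to (a). a = True.
In (NOT a OR NOT e), NOT a is now false; NOT e must hold, so e = False.

False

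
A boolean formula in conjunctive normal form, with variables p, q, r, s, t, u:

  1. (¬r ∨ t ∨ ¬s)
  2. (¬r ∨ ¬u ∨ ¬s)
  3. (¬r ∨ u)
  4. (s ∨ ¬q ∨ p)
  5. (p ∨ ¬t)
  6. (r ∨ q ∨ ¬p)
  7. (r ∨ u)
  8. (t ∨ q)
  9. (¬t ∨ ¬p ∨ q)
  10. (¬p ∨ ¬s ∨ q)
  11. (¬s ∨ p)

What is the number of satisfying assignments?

Satisfying assignments:
  p=1 q=1 r=0 s=0 t=0 u=1
  p=1 q=1 r=0 s=0 t=1 u=1
  p=1 q=1 r=0 s=1 t=0 u=1
  p=1 q=1 r=0 s=1 t=1 u=1
  p=1 q=1 r=1 s=0 t=0 u=1
  p=1 q=1 r=1 s=0 t=1 u=1
That's 6 in total.

6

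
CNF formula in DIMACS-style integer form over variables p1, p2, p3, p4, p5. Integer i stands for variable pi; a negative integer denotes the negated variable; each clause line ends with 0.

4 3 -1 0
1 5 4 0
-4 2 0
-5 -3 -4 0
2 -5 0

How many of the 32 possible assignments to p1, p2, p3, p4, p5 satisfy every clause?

11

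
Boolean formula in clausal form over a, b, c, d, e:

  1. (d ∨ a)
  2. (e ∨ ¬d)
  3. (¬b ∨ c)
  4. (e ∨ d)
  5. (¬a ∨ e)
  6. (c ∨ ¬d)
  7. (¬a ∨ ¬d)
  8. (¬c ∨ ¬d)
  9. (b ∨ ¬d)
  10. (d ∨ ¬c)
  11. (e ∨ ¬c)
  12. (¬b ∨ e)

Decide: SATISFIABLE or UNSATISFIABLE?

SATISFIABLE

Pure literal: e appears only positively; assign e = True.
Try a = True.
  then d is forced to False.
  then c is forced to False.
  then b is forced to False.
Every clause has at least one true literal under this assignment.
So a=True, b=False, c=False, d=False, e=True is a satisfying assignment.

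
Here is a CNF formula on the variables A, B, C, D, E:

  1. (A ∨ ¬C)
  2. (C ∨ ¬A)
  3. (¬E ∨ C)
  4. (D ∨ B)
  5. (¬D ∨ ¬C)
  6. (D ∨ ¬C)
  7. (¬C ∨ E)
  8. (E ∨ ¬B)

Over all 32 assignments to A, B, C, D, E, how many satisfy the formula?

1

The models are:
  A=F B=F C=F D=T E=F
That's 1 in total.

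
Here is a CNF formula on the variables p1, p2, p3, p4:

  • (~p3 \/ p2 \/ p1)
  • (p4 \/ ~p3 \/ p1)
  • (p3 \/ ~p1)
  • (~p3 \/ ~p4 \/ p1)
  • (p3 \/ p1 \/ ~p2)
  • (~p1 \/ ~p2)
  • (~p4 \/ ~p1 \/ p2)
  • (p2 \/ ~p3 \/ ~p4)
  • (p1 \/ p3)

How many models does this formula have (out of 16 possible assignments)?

Satisfying assignments:
  p1=1 p2=0 p3=1 p4=0
Count: 1.

1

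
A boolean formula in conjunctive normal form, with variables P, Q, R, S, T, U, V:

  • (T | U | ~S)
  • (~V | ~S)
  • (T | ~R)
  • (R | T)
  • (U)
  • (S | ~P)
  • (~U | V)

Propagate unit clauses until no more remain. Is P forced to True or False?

False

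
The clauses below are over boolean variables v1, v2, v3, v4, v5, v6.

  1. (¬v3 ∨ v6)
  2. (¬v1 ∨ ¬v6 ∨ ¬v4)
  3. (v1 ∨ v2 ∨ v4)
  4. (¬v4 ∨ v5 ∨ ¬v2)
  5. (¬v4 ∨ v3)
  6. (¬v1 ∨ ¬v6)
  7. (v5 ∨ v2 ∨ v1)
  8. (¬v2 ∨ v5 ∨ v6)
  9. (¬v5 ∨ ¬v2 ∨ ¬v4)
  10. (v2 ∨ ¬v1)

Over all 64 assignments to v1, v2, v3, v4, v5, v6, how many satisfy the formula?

The models are:
  v1=F v2=F v3=T v4=T v5=T v6=T
  v1=F v2=T v3=F v4=F v5=F v6=T
  v1=F v2=T v3=F v4=F v5=T v6=F
  v1=F v2=T v3=F v4=F v5=T v6=T
  v1=F v2=T v3=T v4=F v5=F v6=T
  v1=F v2=T v3=T v4=F v5=T v6=T
  v1=T v2=T v3=F v4=F v5=T v6=F
Count: 7.

7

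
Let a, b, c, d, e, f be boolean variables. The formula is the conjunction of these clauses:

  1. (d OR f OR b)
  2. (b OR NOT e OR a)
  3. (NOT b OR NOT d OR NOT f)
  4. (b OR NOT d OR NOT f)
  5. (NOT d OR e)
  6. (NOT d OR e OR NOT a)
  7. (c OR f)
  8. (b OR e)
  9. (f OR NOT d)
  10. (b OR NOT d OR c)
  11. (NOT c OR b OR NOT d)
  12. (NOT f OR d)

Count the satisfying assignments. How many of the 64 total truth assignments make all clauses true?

The models are:
  a=F b=T c=T d=F e=F f=F
  a=F b=T c=T d=F e=T f=F
  a=T b=T c=T d=F e=F f=F
  a=T b=T c=T d=F e=T f=F
That's 4 in total.

4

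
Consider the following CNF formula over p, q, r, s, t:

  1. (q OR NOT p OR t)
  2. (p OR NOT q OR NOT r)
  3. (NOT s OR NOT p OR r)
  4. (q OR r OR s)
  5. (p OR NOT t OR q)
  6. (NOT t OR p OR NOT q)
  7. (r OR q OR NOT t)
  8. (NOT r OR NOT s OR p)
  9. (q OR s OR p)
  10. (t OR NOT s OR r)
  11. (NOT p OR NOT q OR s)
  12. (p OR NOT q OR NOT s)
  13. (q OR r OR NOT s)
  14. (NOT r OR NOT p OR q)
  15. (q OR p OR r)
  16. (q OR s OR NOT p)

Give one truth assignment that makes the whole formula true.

p = False  q = True  r = False  s = False  t = False

Check each clause:
  1. (NOT p OR t OR q) — q is true.
  2. (NOT r OR p OR NOT q) — NOT r is true.
  3. (NOT s OR NOT p OR r) — NOT s is true.
  4. (q OR s OR r) — q is true.
  5. (q OR p OR NOT t) — q is true.
  6. (NOT q OR NOT t OR p) — NOT t is true.
  7. (q OR NOT t OR r) — q is true.
  8. (NOT s OR p OR NOT r) — NOT s is true.
  9. (q OR s OR p) — q is true.
  10. (r OR t OR NOT s) — NOT s is true.
  11. (s OR NOT p OR NOT q) — NOT p is true.
  12. (p OR NOT s OR NOT q) — NOT s is true.
  13. (r OR NOT s OR q) — q is true.
  14. (q OR NOT r OR NOT p) — q is true.
  15. (q OR p OR r) — q is true.
  16. (q OR s OR NOT p) — q is true.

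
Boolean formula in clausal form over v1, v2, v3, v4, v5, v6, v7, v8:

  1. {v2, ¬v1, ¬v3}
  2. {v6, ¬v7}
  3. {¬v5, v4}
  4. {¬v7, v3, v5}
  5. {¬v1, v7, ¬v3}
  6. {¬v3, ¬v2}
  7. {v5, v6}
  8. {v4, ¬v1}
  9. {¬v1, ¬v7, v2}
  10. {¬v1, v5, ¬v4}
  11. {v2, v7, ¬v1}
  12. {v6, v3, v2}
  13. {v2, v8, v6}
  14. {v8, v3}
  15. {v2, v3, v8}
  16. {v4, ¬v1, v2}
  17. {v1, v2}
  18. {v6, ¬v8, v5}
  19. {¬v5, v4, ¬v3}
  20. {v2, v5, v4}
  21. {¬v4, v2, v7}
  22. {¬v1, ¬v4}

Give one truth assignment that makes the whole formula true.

v1=0  v2=1  v3=0  v4=0  v5=0  v6=1  v7=0  v8=1

v6 occurs only positively in the remaining clauses — set v6 = True.
Try v1 = False.
  then v2 is forced to True.
  then v3 is forced to False.
  then v8 is forced to True.
Try v4 = False.
  then v5 is forced to False.
  then v7 is forced to False.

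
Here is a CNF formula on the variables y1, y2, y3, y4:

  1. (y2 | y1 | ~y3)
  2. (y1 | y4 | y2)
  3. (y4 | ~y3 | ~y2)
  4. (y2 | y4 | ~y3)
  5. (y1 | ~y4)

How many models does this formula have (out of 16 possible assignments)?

7

Satisfying assignments:
  y1=0 y2=1 y3=0 y4=0
  y1=1 y2=0 y3=0 y4=0
  y1=1 y2=0 y3=0 y4=1
  y1=1 y2=0 y3=1 y4=1
  y1=1 y2=1 y3=0 y4=0
  y1=1 y2=1 y3=0 y4=1
  y1=1 y2=1 y3=1 y4=1
That's 7 in total.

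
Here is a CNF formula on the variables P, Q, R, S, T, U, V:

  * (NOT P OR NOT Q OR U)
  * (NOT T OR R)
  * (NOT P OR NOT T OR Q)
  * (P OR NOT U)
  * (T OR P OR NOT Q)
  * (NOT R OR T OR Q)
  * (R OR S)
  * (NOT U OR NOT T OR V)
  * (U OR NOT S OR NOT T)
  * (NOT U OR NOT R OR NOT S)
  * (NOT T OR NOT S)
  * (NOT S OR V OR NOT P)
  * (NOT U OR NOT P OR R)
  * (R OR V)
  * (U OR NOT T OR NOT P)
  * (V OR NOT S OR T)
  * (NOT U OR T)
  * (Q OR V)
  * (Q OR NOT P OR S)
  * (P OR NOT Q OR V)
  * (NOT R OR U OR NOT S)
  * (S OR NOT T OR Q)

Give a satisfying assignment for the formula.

V occurs only positively in the remaining clauses — set V = True.
Try P = True.
Branch on Q: take Q = False.
  then T is forced to False.
  then R is forced to False.
  then S is forced to True.
  then U is forced to False.
Every clause has at least one true literal under this assignment.
Check each clause:
  1. (NOT P OR U OR NOT Q) — NOT Q is true.
  2. (NOT T OR R) — NOT T is true.
  3. (NOT T OR NOT P OR Q) — NOT T is true.
  4. (P OR NOT U) — P is true.
  5. (T OR P OR NOT Q) — P is true.
  6. (NOT R OR Q OR T) — NOT R is true.
  7. (S OR R) — S is true.
  8. (NOT U OR NOT T OR V) — NOT U is true.
  9. (NOT T OR NOT S OR U) — NOT T is true.
  10. (NOT R OR NOT U OR NOT S) — NOT U is true.
  11. (NOT T OR NOT S) — NOT T is true.
  12. (V OR NOT S OR NOT P) — V is true.
  13. (NOT P OR R OR NOT U) — NOT U is true.
  14. (R OR V) — V is true.
  15. (NOT T OR NOT P OR U) — NOT T is true.
  16. (NOT S OR V OR T) — V is true.
  17. (T OR NOT U) — NOT U is true.
  18. (V OR Q) — V is true.
  19. (S OR NOT P OR Q) — S is true.
  20. (P OR NOT Q OR V) — P is true.
  21. (NOT S OR U OR NOT R) — NOT R is true.
  22. (Q OR S OR NOT T) — NOT T is true.

P = True, Q = False, R = False, S = True, T = False, U = False, V = True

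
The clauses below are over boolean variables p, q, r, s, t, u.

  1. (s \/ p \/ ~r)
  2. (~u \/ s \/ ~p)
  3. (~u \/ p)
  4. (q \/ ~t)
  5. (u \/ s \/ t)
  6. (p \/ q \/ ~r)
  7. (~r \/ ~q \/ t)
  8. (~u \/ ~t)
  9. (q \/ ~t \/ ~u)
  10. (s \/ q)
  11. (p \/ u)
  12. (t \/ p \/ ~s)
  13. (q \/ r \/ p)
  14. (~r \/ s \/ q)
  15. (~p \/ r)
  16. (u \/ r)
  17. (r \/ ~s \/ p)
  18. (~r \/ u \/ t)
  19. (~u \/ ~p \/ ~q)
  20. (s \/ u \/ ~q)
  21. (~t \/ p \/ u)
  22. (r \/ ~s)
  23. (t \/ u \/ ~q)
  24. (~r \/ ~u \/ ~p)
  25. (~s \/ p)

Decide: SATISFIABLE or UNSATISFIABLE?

SATISFIABLE

Branch on p: take p = True.
  then r is forced to True.
  then u is forced to False.
  then t is forced to True.
  then q is forced to True.
  then s is forced to True.
Every clause has at least one true literal under this assignment.
So p = True, q = True, r = True, s = True, t = True, u = False is a satisfying assignment.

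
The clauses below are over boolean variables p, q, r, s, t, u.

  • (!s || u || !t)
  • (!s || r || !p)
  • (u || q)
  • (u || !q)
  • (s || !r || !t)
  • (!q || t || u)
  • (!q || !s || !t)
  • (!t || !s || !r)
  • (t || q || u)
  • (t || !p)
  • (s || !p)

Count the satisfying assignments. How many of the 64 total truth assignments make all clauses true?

Split on t, then s.
  t=T, s=T: remaining (p,q,r,u) ∈ {(F,F,F,T)} — 1.
  t=T, s=F: remaining (p,q,r,u) ∈ {(F,F,F,T); (F,T,F,T)} — 2.
  t=F, s=T: remaining (p,q,r,u) ∈ {(F,F,F,T); (F,F,T,T); (F,T,F,T); (F,T,T,T)} — 4.
  t=F, s=F: remaining (p,q,r,u) ∈ {(F,F,F,T); (F,F,T,T); (F,T,F,T); (F,T,T,T)} — 4.
Total: 1 + 2 + 4 + 4 = 11.

11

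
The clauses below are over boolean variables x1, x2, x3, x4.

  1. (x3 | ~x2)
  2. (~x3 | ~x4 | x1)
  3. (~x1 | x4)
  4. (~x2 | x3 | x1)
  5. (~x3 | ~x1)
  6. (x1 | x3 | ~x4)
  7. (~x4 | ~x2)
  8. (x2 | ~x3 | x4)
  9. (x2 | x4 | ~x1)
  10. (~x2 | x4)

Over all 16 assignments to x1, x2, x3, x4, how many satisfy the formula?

Satisfying assignments:
  x1=0 x2=0 x3=0 x4=0
  x1=1 x2=0 x3=0 x4=1
Count: 2.

2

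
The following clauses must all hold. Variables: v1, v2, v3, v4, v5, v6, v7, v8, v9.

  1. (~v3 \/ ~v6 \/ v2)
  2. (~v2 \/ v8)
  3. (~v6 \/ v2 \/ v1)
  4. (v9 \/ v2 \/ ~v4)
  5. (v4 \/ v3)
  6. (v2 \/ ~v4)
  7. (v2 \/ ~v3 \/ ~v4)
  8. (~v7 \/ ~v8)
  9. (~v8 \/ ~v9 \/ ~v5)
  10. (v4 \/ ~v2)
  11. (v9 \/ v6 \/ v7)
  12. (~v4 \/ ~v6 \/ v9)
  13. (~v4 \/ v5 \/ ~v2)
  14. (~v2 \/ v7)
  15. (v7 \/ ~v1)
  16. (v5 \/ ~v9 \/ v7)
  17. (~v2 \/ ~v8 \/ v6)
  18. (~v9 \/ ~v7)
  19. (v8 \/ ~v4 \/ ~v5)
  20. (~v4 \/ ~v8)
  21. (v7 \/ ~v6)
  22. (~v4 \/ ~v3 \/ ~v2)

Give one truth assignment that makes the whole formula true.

Set v1 = True and propagate.
  then v7 is forced to True.
  then v8 is forced to False.
  then v2 is forced to False.
  then v4 is forced to False.
  then v3 is forced to True.
  then v6 is forced to False.
  then v9 is forced to False.
v5 is now unconstrained; take v5 = True.
Every clause has at least one true literal under this assignment.

v1 = T, v2 = F, v3 = T, v4 = F, v5 = T, v6 = F, v7 = T, v8 = F, v9 = F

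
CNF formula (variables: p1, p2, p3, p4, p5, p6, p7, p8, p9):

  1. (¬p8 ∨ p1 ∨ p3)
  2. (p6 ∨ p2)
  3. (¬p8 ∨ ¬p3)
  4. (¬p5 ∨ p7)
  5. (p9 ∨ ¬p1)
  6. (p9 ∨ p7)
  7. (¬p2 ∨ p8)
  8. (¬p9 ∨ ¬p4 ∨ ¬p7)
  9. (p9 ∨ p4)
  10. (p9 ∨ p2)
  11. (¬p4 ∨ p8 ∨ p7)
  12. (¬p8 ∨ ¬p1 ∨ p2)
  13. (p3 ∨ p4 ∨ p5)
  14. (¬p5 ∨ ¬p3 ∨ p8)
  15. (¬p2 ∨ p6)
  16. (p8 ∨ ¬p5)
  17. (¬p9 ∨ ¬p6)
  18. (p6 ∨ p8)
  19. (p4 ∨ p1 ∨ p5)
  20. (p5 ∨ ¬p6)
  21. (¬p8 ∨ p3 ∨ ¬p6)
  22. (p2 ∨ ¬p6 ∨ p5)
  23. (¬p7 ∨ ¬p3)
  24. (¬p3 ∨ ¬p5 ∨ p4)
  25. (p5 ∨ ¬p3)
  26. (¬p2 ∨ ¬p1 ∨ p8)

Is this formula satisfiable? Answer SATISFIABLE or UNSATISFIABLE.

p8 = True:
  propagation gives p3=False, p1=True, p9=True, p2=True; an empty clause results — contradiction.
p8 = False:
  propagation gives p2=False, p6=True, p9=True; an empty clause results — contradiction.
Every branch closes, so no satisfying assignment exists.

UNSATISFIABLE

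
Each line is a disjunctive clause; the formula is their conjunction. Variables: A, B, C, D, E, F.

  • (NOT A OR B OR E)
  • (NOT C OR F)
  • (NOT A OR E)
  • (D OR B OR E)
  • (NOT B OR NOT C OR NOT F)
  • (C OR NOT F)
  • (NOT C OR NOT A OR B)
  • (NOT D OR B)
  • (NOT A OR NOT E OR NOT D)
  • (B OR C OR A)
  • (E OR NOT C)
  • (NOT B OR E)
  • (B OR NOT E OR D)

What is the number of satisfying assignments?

3

The models are:
  A=0 B=1 C=0 D=0 E=1 F=0
  A=0 B=1 C=0 D=1 E=1 F=0
  A=1 B=1 C=0 D=0 E=1 F=0
That's 3 in total.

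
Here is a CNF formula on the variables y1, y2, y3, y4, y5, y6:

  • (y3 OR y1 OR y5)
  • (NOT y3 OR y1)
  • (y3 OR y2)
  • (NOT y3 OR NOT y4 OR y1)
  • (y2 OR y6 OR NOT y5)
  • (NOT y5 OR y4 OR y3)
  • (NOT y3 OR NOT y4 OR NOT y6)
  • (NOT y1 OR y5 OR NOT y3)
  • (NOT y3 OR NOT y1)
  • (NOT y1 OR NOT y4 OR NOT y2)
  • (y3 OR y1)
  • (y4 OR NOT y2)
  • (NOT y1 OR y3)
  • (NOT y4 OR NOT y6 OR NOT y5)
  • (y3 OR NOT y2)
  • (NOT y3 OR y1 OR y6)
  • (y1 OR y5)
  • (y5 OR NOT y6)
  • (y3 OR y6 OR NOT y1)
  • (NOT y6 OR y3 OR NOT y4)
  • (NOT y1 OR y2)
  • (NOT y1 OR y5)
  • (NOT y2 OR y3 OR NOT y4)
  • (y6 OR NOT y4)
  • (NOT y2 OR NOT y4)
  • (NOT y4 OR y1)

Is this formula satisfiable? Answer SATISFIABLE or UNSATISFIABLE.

UNSATISFIABLE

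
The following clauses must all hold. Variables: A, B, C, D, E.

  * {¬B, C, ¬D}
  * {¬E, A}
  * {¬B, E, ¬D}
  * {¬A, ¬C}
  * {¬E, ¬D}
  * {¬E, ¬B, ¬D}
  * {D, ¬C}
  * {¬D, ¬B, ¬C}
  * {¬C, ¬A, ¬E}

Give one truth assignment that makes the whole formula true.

A=False, B=False, C=False, D=False, E=False

Check each clause:
  1. {C, ¬D, ¬B} — ¬D is true.
  2. {¬E, A} — ¬E is true.
  3. {¬D, E, ¬B} — ¬D is true.
  4. {¬C, ¬A} — ¬C is true.
  5. {¬D, ¬E} — ¬E is true.
  6. {¬D, ¬E, ¬B} — ¬E is true.
  7. {¬C, D} — ¬C is true.
  8. {¬C, ¬D, ¬B} — ¬D is true.
  9. {¬A, ¬C, ¬E} — ¬E is true.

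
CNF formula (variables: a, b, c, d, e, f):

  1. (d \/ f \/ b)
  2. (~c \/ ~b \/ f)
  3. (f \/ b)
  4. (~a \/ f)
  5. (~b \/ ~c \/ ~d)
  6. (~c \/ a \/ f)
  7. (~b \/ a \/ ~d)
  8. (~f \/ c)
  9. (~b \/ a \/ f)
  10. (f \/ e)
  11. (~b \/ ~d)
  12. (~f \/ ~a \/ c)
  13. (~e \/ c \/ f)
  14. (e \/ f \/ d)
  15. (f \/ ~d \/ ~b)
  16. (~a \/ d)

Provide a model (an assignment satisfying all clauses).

Branch on a: take a = False.
The remaining clauses are satisfied by b = True, c = True, d = False, e = False, f = True.
Every clause has at least one true literal under this assignment.

a = False  b = True  c = True  d = False  e = False  f = True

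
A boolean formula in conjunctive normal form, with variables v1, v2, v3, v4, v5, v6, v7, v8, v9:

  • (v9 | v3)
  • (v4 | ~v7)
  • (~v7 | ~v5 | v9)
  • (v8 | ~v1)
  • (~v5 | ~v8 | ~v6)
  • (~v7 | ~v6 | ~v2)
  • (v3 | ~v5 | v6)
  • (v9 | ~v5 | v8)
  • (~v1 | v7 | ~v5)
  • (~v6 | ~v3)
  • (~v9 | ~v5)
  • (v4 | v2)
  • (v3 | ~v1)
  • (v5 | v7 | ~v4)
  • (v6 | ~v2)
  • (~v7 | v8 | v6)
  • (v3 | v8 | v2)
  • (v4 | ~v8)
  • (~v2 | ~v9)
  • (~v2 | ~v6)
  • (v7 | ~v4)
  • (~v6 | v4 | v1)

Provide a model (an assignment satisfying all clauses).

v1=True, v2=False, v3=True, v4=True, v5=False, v6=False, v7=True, v8=True, v9=False

Branch on v1: take v1 = True.
  then v8 is forced to True.
  then v3 is forced to True.
  then v6 is forced to False.
  then v2 is forced to False.
  then v4 is forced to True.
  then v7 is forced to True.
Set v5 = False and propagate.
v9 is now unconstrained; take v9 = False.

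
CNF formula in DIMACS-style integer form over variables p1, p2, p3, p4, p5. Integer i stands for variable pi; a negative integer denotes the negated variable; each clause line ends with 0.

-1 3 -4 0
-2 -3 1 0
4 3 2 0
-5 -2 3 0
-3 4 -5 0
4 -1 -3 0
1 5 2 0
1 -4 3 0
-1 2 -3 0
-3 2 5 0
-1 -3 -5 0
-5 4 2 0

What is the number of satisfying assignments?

4

The models are:
  p1=F p2=F p3=T p4=T p5=T
  p1=F p2=T p3=F p4=F p5=F
  p1=T p2=T p3=F p4=F p5=F
  p1=T p2=T p3=T p4=T p5=F
Count: 4.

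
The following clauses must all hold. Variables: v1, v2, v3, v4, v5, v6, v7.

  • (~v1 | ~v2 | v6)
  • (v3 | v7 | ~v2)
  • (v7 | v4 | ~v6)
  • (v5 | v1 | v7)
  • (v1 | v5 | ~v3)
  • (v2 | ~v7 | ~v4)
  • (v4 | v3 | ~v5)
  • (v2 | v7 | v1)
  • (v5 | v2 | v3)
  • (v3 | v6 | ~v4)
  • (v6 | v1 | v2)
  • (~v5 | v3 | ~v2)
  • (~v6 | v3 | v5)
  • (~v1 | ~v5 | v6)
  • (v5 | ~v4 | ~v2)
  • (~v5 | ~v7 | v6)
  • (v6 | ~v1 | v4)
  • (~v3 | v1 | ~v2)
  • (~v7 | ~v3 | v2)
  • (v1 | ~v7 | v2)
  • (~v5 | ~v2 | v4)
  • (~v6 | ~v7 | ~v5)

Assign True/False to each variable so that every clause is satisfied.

v1 = 1, v2 = 0, v3 = 0, v4 = 1, v5 = 1, v6 = 1, v7 = 0

Check each clause:
  1. (~v2 | v6 | ~v1) — ~v2 is true.
  2. (v7 | ~v2 | v3) — ~v2 is true.
  3. (v4 | v7 | ~v6) — v4 is true.
  4. (v1 | v7 | v5) — v1 is true.
  5. (~v3 | v1 | v5) — v1 is true.
  6. (~v4 | ~v7 | v2) — ~v7 is true.
  7. (~v5 | v4 | v3) — v4 is true.
  8. (v2 | v1 | v7) — v1 is true.
  9. (v3 | v2 | v5) — v5 is true.
  10. (v6 | ~v4 | v3) — v6 is true.
  11. (v6 | v2 | v1) — v1 is true.
  12. (v3 | ~v2 | ~v5) — ~v2 is true.
  13. (v3 | v5 | ~v6) — v5 is true.
  14. (v6 | ~v5 | ~v1) — v6 is true.
  15. (~v4 | v5 | ~v2) — v5 is true.
  16. (~v5 | ~v7 | v6) — ~v7 is true.
  17. (v4 | ~v1 | v6) — v4 is true.
  18. (~v2 | ~v3 | v1) — v1 is true.
  19. (v2 | ~v3 | ~v7) — ~v7 is true.
  20. (v2 | ~v7 | v1) — v1 is true.
  21. (~v5 | v4 | ~v2) — v4 is true.
  22. (~v7 | ~v6 | ~v5) — ~v7 is true.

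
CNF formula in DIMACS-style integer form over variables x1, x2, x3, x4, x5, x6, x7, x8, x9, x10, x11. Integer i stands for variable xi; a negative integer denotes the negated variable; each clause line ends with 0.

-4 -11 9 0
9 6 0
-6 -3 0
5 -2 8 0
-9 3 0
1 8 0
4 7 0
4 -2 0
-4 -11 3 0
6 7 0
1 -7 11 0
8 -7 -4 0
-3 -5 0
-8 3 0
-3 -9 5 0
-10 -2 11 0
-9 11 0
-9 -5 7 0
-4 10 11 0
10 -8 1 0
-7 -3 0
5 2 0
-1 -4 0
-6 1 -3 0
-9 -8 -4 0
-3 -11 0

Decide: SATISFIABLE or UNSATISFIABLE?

Branch on x1: take x1 = True.
  then x4 is forced to False.
  then x7 is forced to True.
  then x2 is forced to False.
  then x3 is forced to False.
  then x9 is forced to False.
  then x6 is forced to True.
  then x8 is forced to False.
  then x5 is forced to True.
x10, x11 are now unconstrained; take x10 = True, x11 = False.
Every clause has at least one true literal under this assignment.
So x1=T, x2=F, x3=F, x4=F, x5=T, x6=T, x7=T, x8=F, x9=F, x10=T, x11=F is a satisfying assignment.

SATISFIABLE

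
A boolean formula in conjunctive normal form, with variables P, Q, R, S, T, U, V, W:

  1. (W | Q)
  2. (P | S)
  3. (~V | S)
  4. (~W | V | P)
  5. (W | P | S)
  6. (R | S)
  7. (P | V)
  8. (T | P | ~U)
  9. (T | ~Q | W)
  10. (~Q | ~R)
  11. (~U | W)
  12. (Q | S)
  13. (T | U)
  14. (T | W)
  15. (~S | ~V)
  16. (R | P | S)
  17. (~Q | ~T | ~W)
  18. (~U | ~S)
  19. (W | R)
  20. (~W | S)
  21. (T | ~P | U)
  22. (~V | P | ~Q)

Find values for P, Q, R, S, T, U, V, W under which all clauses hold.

P = T, Q = F, R = F, S = T, T = T, U = F, V = F, W = T

Branch on P: take P = True.
For the remaining variables, Q = False, R = False, S = True, T = True, U = False, V = False, W = True works.
Check each clause:
  1. (W | Q) — W is true.
  2. (S | P) — P is true.
  3. (~V | S) — ~V is true.
  4. (V | P | ~W) — P is true.
  5. (W | P | S) — W is true.
  6. (R | S) — S is true.
  7. (P | V) — P is true.
  8. (T | P | ~U) — P is true.
  9. (T | ~Q | W) — W is true.
  10. (~Q | ~R) — ~R is true.
  11. (W | ~U) — W is true.
  12. (Q | S) — S is true.
  13. (U | T) — T is true.
  14. (T | W) — W is true.
  15. (~S | ~V) — ~V is true.
  16. (R | P | S) — P is true.
  17. (~Q | ~W | ~T) — ~Q is true.
  18. (~S | ~U) — ~U is true.
  19. (W | R) — W is true.
  20. (~W | S) — S is true.
  21. (T | ~P | U) — T is true.
  22. (~V | P | ~Q) — P is true.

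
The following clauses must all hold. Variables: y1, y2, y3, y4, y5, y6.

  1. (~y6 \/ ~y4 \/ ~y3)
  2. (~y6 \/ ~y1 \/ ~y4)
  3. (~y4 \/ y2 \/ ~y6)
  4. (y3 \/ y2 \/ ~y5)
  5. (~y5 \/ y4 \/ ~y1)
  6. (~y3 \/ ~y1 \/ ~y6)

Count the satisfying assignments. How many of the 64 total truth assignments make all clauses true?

Split on y4, then y6.
  y4=1, y6=1: remaining (y1,y2,y3,y5) ∈ {(0,1,0,0); (0,1,0,1)} — 2.
  y4=1, y6=0: y1 free; 7 ways for (y2,y3,y5) × 2^1 = 14.
  y4=0, y6=1: 9 of the 16 assignments to (y1,y2,y3,y5) work.
  y4=0, y6=0: 11 of the 16 assignments to (y1,y2,y3,y5) work.
Total: 2 + 14 + 9 + 11 = 36.

36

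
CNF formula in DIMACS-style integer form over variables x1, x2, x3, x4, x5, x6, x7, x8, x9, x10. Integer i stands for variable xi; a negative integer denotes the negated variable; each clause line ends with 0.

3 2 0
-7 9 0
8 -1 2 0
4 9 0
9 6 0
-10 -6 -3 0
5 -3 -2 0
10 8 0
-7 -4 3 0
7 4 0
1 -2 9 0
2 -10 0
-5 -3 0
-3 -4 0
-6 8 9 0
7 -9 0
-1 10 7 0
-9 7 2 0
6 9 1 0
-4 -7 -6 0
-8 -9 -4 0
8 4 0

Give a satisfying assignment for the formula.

x1=T, x2=T, x3=F, x4=F, x5=F, x6=F, x7=T, x8=T, x9=T, x10=T

Set x1 = True and propagate.
Try x2 = True.
The remaining clauses are satisfied by x3 = False, x4 = False, x5 = False, x6 = False, x7 = True, x8 = True, x9 = True, x10 = True.
Every clause has at least one true literal under this assignment.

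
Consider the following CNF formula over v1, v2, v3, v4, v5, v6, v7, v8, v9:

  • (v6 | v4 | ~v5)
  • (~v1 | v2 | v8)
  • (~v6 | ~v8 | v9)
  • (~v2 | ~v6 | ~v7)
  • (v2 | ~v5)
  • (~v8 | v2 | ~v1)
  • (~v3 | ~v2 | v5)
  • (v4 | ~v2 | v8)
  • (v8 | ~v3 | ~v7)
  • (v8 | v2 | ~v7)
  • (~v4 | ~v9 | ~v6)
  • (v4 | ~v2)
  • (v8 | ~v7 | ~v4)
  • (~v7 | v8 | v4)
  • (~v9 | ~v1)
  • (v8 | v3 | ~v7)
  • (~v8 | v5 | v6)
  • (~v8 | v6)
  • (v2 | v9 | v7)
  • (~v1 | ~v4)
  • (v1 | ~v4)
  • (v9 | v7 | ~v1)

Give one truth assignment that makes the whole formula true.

Branch on v1: take v1 = False.
  then v4 is forced to False.
  then v2 is forced to False.
  then v5 is forced to False.
For the remaining variables, v3 = False, v6 = True, v7 = False, v8 = True, v9 = True works.

v1=False  v2=False  v3=False  v4=False  v5=False  v6=True  v7=False  v8=True  v9=True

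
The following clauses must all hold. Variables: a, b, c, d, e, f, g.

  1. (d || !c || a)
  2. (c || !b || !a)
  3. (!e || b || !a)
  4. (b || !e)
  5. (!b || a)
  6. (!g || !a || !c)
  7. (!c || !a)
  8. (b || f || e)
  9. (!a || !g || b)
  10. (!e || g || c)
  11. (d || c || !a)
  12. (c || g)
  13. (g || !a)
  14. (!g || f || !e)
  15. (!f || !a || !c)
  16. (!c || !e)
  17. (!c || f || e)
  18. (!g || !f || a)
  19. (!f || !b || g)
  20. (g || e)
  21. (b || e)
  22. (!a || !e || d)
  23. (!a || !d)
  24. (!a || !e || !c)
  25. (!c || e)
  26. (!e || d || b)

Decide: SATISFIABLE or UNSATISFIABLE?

a = True:
  propagation gives c=False, b=False, e=False; an empty clause results — contradiction.
a = False:
  propagation gives b=False, e=False; an empty clause results — contradiction.
Every branch closes, so no satisfying assignment exists.

UNSATISFIABLE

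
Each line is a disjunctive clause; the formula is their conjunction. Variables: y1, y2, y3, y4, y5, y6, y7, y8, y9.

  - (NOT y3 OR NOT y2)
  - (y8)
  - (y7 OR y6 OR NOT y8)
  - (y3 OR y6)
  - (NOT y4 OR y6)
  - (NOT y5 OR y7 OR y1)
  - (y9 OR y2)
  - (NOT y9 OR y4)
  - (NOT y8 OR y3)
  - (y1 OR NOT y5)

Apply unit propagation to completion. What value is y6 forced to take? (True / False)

True

(y8) is a unit clause: y8 = True.
(y3 OR NOT y8) with y8 = True leaves only y3, so y3 = True.
In (NOT y2 OR NOT y3), NOT y3 is now false; NOT y2 must hold, so y2 = False.
(y9 OR y2) with y2 = False leaves only y9, so y9 = True.
(NOT y9 OR y4): since y9 = True, the clause reduces to (y4). y4 = True.
In (y6 OR NOT y4), NOT y4 is now false; y6 must hold, so y6 = True.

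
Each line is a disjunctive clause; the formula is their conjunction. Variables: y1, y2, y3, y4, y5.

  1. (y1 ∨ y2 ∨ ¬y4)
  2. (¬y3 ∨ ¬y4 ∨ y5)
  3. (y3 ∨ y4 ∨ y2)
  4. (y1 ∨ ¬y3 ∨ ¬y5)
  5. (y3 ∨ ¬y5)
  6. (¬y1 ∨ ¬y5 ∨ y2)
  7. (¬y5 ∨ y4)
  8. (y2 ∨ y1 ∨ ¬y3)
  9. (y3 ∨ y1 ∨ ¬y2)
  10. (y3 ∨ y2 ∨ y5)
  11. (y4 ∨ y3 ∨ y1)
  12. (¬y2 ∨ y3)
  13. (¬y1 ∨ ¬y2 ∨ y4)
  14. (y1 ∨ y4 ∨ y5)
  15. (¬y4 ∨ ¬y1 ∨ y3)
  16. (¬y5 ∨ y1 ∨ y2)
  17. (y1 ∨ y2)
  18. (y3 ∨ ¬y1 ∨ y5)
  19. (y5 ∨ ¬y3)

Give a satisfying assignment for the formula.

y1 = T, y2 = T, y3 = T, y4 = T, y5 = T

Branch on y1: take y1 = True.
Set y2 = True and propagate.
  then y3 is forced to True.
  then y4 is forced to True.
  then y5 is forced to True.
Every clause has at least one true literal under this assignment.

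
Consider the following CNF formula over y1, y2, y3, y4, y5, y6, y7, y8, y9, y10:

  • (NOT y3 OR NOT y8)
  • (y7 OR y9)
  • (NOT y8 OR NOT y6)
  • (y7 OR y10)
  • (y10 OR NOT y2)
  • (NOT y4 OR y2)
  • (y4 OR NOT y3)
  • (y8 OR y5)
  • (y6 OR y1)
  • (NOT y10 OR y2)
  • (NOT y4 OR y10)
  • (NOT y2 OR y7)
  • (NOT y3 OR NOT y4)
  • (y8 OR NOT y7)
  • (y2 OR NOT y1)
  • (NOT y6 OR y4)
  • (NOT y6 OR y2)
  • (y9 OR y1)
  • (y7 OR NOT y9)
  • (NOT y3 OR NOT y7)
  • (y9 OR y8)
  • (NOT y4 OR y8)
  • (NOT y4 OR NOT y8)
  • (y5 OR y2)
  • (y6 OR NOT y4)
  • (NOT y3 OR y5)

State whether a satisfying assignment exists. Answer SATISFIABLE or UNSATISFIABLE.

SATISFIABLE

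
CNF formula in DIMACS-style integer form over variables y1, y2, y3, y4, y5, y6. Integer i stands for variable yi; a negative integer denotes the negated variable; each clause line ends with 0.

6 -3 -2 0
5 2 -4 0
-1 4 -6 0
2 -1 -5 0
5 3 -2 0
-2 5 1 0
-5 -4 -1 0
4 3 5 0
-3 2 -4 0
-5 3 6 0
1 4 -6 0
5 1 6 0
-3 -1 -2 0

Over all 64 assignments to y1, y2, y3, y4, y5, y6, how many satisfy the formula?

5

Satisfying assignments:
  y1=F y2=F y3=F y4=T y5=T y6=T
  y1=F y2=F y3=T y4=F y5=T y6=F
  y1=F y2=T y3=F y4=T y5=T y6=T
  y1=F y2=T y3=T y4=T y5=T y6=T
  y1=T y2=F y3=T y4=F y5=F y6=F
That's 5 in total.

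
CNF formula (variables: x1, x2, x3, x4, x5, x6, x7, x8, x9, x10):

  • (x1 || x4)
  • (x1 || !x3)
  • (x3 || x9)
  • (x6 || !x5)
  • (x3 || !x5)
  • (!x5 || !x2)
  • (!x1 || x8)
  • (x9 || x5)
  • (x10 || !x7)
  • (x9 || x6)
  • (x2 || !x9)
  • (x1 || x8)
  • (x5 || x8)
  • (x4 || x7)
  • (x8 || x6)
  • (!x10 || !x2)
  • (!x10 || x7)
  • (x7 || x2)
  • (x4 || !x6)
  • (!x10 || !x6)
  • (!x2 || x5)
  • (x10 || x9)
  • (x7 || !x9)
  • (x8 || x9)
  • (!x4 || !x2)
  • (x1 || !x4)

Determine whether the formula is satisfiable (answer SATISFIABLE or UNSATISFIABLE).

UNSATISFIABLE

x9 = True:
  propagation gives x2=True, x5=False; an empty clause results — contradiction.
x9 = False:
  propagation gives x3=True, x1=True, x8=True, x5=True; an empty clause results — contradiction.
Every branch closes, so no satisfying assignment exists.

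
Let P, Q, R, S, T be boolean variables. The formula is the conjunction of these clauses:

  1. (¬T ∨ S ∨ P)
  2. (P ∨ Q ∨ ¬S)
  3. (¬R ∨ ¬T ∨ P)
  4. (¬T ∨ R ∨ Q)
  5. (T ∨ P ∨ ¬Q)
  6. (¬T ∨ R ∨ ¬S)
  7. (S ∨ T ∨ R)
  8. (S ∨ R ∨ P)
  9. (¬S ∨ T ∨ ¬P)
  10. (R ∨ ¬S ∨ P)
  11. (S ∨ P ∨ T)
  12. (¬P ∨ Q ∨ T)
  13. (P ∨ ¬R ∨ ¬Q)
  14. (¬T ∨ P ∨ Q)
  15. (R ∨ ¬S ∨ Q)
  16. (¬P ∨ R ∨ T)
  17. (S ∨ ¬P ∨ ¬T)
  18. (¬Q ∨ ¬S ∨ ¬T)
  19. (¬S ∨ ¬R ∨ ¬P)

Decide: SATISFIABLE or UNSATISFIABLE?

Set P = True and propagate.
Try Q = True.
Set R = True and propagate.
  then S is forced to False.
  then T is forced to False.
So P = 1, Q = 1, R = 1, S = 0, T = 0 is a satisfying assignment.

SATISFIABLE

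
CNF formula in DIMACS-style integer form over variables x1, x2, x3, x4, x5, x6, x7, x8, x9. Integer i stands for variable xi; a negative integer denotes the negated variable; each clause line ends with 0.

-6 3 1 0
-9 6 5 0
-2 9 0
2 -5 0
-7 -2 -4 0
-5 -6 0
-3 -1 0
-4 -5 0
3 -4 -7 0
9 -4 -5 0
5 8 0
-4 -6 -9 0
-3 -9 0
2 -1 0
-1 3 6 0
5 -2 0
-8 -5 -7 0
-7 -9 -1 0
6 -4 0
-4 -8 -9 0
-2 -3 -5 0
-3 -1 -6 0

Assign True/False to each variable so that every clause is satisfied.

x1=0  x2=1  x3=0  x4=0  x5=1  x6=0  x7=1  x8=0  x9=1

Pure literal: x4 appears only negated; assign x4 = False.
Try x1 = False.
Branch on x2: take x2 = True.
  then x9 is forced to True.
  then x3 is forced to False.
  then x6 is forced to False.
  then x5 is forced to True.
Branch on x7: take x7 = True.
  then x8 is forced to False.
Every clause has at least one true literal under this assignment.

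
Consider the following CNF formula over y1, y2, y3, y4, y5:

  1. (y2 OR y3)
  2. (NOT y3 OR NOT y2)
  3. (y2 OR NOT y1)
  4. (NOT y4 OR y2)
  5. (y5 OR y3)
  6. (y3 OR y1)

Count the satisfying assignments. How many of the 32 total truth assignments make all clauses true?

Satisfying assignments:
  y1=F y2=F y3=T y4=F y5=F
  y1=F y2=F y3=T y4=F y5=T
  y1=T y2=T y3=F y4=F y5=T
  y1=T y2=T y3=F y4=T y5=T
That's 4 in total.

4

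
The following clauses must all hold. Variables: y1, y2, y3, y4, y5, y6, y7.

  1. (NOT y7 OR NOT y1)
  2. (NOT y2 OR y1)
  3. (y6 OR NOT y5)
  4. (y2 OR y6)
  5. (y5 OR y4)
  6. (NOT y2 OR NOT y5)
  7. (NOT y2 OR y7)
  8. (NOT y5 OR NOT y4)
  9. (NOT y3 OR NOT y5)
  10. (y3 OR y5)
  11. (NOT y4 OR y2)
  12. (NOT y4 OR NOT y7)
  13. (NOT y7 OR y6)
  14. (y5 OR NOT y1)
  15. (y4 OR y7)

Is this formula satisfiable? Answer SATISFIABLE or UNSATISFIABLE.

SATISFIABLE

y6 occurs only positively in the remaining clauses — set y6 = True.
Set y1 = False and propagate.
  then y2 is forced to False.
  then y4 is forced to False.
  then y5 is forced to True.
  then y3 is forced to False.
  then y7 is forced to True.
Every clause has at least one true literal under this assignment.
So y1=False, y2=False, y3=False, y4=False, y5=True, y6=True, y7=True is a satisfying assignment.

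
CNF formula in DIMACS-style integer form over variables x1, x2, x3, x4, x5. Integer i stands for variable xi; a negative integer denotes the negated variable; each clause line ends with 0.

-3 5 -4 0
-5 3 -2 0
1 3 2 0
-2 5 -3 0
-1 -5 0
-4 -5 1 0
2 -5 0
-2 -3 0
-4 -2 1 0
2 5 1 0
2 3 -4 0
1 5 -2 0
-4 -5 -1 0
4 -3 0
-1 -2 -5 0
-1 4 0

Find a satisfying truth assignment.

x1 = True  x2 = True  x3 = False  x4 = True  x5 = False

Try x1 = True.
  then x5 is forced to False.
  then x4 is forced to True.
  then x3 is forced to False.
  then x2 is forced to True.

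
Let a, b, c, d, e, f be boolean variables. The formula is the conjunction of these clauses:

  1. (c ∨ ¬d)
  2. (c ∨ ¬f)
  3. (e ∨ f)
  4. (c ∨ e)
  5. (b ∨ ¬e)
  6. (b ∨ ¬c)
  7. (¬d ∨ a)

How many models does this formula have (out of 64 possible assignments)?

Split on c, then e.
  c=T, e=T: f free; 3 ways for (a,b,d) × 2^1 = 6.
  c=T, e=F: remaining (a,b,d,f) ∈ {(F,T,F,T); (T,T,F,T); (T,T,T,T)} — 3.
  c=F, e=T: remaining (a,b,d,f) ∈ {(F,T,F,F); (T,T,F,F)} — 2.
  c=F, e=F: a clause becomes empty — 0.
Total: 6 + 3 + 2 + 0 = 11.

11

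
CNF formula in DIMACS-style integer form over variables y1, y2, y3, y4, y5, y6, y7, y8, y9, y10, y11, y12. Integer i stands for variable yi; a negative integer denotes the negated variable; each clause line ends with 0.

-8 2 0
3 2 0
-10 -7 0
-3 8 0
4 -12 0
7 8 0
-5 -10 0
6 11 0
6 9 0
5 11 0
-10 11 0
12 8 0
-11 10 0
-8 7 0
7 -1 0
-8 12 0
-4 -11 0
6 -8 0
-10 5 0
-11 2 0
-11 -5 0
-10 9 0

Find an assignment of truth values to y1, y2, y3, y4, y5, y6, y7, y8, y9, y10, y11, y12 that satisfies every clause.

y1 occurs only negated in the remaining clauses — set y1 = False.
y2 occurs only positively in the remaining clauses — set y2 = True.
Set y3 = False and propagate.
For the remaining variables, y4 = True, y5 = True, y6 = True, y7 = True, y8 = True, y9 = True, y10 = False, y11 = False, y12 = True works.
Every clause has at least one true literal under this assignment.
Check each clause:
  1. (~y8 | y2) — y2 is true.
  2. (y3 | y2) — y2 is true.
  3. (~y7 | ~y10) — ~y10 is true.
  4. (y8 | ~y3) — y8 is true.
  5. (~y12 | y4) — y4 is true.
  6. (y7 | y8) — y8 is true.
  7. (~y10 | ~y5) — ~y10 is true.
  8. (y6 | y11) — y6 is true.
  9. (y9 | y6) — y9 is true.
  10. (y5 | y11) — y5 is true.
  11. (y11 | ~y10) — ~y10 is true.
  12. (y12 | y8) — y8 is true.
  13. (y10 | ~y11) — ~y11 is true.
  14. (~y8 | y7) — y7 is true.
  15. (~y1 | y7) — ~y1 is true.
  16. (~y8 | y12) — y12 is true.
  17. (~y4 | ~y11) — ~y11 is true.
  18. (~y8 | y6) — y6 is true.
  19. (y5 | ~y10) — y5 is true.
  20. (y2 | ~y11) — y2 is true.
  21. (~y5 | ~y11) — ~y11 is true.
  22. (~y10 | y9) — y9 is true.

y1=False, y2=True, y3=False, y4=True, y5=True, y6=True, y7=True, y8=True, y9=True, y10=False, y11=False, y12=True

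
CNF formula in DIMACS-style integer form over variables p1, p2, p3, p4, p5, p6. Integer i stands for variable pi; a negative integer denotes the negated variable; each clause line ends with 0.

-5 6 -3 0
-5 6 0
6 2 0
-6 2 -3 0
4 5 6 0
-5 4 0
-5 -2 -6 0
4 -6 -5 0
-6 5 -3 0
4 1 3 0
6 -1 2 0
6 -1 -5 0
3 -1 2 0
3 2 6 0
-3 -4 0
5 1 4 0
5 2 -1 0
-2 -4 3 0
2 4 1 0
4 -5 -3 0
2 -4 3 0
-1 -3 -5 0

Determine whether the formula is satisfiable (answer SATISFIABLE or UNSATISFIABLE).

SATISFIABLE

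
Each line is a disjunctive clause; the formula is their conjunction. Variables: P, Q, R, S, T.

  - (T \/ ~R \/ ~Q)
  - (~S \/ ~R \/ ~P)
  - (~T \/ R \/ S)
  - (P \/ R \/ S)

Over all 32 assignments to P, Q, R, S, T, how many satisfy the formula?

Split on R, then S.
  R=1, S=1: remaining (P,Q,T) ∈ {(0,0,0); (0,0,1); (0,1,1)} — 3.
  R=1, S=0: P free; 3 ways for (Q,T) × 2^1 = 6.
  R=0, S=1: P, Q, T free → 2^3 = 8.
  R=0, S=0: remaining (P,Q,T) ∈ {(1,0,0); (1,1,0)} — 2.
Total: 3 + 6 + 8 + 2 = 19.

19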